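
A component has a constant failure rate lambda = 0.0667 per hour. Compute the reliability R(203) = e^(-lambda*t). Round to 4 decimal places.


lambda = 0.0667
t = 203
lambda * t = 13.5401
R(t) = e^(-13.5401)
R(t) = 0.0

0.0


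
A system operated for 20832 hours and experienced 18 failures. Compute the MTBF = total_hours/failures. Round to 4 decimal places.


total_hours = 20832
failures = 18
MTBF = 20832 / 18
MTBF = 1157.3333

1157.3333


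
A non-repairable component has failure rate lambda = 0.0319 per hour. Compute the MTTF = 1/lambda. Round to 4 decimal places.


lambda = 0.0319
MTTF = 1 / 0.0319
MTTF = 31.348

31.348


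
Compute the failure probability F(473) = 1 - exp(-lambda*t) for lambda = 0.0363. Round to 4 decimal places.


lambda = 0.0363, t = 473
lambda * t = 17.1699
exp(-17.1699) = 0.0
F(t) = 1 - 0.0
F(t) = 1.0

1.0


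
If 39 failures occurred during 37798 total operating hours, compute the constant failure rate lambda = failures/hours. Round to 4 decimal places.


failures = 39
total_hours = 37798
lambda = 39 / 37798
lambda = 0.001

0.001


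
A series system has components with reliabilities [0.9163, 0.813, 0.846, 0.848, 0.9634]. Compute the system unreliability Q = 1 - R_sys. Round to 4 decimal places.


Components: [0.9163, 0.813, 0.846, 0.848, 0.9634]
After component 1: product = 0.9163
After component 2: product = 0.745
After component 3: product = 0.6302
After component 4: product = 0.5344
After component 5: product = 0.5149
R_sys = 0.5149
Q = 1 - 0.5149 = 0.4851

0.4851


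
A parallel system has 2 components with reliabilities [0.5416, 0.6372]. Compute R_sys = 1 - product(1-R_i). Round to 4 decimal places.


Components: [0.5416, 0.6372]
(1 - 0.5416) = 0.4584, running product = 0.4584
(1 - 0.6372) = 0.3628, running product = 0.1663
Product of (1-R_i) = 0.1663
R_sys = 1 - 0.1663 = 0.8337

0.8337


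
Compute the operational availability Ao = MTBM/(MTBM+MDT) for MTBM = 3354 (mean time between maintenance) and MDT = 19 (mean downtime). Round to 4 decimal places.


MTBM = 3354
MDT = 19
MTBM + MDT = 3373
Ao = 3354 / 3373
Ao = 0.9944

0.9944


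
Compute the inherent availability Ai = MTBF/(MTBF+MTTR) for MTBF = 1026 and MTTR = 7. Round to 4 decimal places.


MTBF = 1026
MTTR = 7
MTBF + MTTR = 1033
Ai = 1026 / 1033
Ai = 0.9932

0.9932


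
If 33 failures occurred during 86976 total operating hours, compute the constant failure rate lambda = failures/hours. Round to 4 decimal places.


failures = 33
total_hours = 86976
lambda = 33 / 86976
lambda = 0.0004

0.0004


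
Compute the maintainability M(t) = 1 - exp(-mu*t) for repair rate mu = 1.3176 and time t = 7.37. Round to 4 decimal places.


mu = 1.3176, t = 7.37
mu * t = 1.3176 * 7.37 = 9.7107
exp(-9.7107) = 0.0001
M(t) = 1 - 0.0001
M(t) = 0.9999

0.9999


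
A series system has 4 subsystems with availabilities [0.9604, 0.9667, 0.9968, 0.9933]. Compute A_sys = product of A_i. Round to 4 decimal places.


Subsystems: [0.9604, 0.9667, 0.9968, 0.9933]
After subsystem 1 (A=0.9604): product = 0.9604
After subsystem 2 (A=0.9667): product = 0.9284
After subsystem 3 (A=0.9968): product = 0.9254
After subsystem 4 (A=0.9933): product = 0.9192
A_sys = 0.9192

0.9192


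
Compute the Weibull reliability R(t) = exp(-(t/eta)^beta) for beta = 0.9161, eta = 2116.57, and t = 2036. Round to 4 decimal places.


beta = 0.9161, eta = 2116.57, t = 2036
t/eta = 2036 / 2116.57 = 0.9619
(t/eta)^beta = 0.9619^0.9161 = 0.9651
R(t) = exp(-0.9651)
R(t) = 0.381

0.381


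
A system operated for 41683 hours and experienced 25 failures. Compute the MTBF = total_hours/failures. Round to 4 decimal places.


total_hours = 41683
failures = 25
MTBF = 41683 / 25
MTBF = 1667.32

1667.32


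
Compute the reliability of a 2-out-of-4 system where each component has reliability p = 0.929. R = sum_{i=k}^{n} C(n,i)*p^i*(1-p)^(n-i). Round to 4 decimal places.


k = 2, n = 4, p = 0.929
i=2: C(4,2)=6 * 0.929^2 * 0.071^2 = 0.0261
i=3: C(4,3)=4 * 0.929^3 * 0.071^1 = 0.2277
i=4: C(4,4)=1 * 0.929^4 * 0.071^0 = 0.7448
R = sum of terms = 0.9986

0.9986


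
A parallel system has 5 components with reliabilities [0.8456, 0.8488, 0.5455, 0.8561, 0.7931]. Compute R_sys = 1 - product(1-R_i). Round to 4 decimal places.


Components: [0.8456, 0.8488, 0.5455, 0.8561, 0.7931]
(1 - 0.8456) = 0.1544, running product = 0.1544
(1 - 0.8488) = 0.1512, running product = 0.0233
(1 - 0.5455) = 0.4545, running product = 0.0106
(1 - 0.8561) = 0.1439, running product = 0.0015
(1 - 0.7931) = 0.2069, running product = 0.0003
Product of (1-R_i) = 0.0003
R_sys = 1 - 0.0003 = 0.9997

0.9997


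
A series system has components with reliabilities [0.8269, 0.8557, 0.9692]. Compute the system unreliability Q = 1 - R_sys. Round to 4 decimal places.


Components: [0.8269, 0.8557, 0.9692]
After component 1: product = 0.8269
After component 2: product = 0.7076
After component 3: product = 0.6858
R_sys = 0.6858
Q = 1 - 0.6858 = 0.3142

0.3142


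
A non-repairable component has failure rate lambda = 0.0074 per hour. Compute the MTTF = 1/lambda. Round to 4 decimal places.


lambda = 0.0074
MTTF = 1 / 0.0074
MTTF = 135.1351

135.1351


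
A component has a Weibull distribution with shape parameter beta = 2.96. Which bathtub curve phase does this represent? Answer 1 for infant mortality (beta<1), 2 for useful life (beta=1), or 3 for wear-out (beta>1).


beta = 2.96
Compare beta to 1:
beta < 1 => infant mortality (phase 1)
beta = 1 => useful life (phase 2)
beta > 1 => wear-out (phase 3)
Since beta = 2.96, this is wear-out (increasing failure rate)
Phase = 3

3


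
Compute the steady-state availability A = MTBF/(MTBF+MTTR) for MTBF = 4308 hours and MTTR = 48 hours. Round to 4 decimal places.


MTBF = 4308
MTTR = 48
MTBF + MTTR = 4356
A = 4308 / 4356
A = 0.989

0.989


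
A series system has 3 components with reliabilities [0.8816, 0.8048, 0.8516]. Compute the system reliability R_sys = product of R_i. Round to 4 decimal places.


Components: [0.8816, 0.8048, 0.8516]
After component 1 (R=0.8816): product = 0.8816
After component 2 (R=0.8048): product = 0.7095
After component 3 (R=0.8516): product = 0.6042
R_sys = 0.6042

0.6042


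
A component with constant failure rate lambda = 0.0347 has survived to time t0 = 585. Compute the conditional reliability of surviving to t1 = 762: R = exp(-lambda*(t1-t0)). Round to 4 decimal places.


lambda = 0.0347
t0 = 585, t1 = 762
t1 - t0 = 177
lambda * (t1-t0) = 0.0347 * 177 = 6.1419
R = exp(-6.1419)
R = 0.0022

0.0022


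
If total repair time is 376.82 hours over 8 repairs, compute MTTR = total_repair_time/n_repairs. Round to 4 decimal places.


total_repair_time = 376.82
n_repairs = 8
MTTR = 376.82 / 8
MTTR = 47.1025

47.1025


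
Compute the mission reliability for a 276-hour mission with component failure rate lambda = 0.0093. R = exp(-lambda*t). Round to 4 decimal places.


lambda = 0.0093
mission_time = 276
lambda * t = 0.0093 * 276 = 2.5668
R = exp(-2.5668)
R = 0.0768

0.0768


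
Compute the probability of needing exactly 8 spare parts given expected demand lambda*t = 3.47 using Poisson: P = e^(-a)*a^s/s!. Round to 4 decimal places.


a = 3.47, s = 8
e^(-a) = e^(-3.47) = 0.0311
a^s = 3.47^8 = 21020.1494
s! = 40320
P = 0.0311 * 21020.1494 / 40320
P = 0.0162

0.0162


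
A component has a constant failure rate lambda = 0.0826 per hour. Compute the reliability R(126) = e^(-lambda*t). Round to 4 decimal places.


lambda = 0.0826
t = 126
lambda * t = 10.4076
R(t) = e^(-10.4076)
R(t) = 0.0

0.0


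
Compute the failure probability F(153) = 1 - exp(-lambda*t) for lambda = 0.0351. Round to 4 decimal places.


lambda = 0.0351, t = 153
lambda * t = 5.3703
exp(-5.3703) = 0.0047
F(t) = 1 - 0.0047
F(t) = 0.9953

0.9953


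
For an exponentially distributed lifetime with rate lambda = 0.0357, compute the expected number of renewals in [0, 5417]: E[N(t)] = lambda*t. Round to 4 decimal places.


lambda = 0.0357
t = 5417
E[N(t)] = lambda * t
E[N(t)] = 0.0357 * 5417
E[N(t)] = 193.3869

193.3869


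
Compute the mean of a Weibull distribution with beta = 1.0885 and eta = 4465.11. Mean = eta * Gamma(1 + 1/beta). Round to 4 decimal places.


beta = 1.0885, eta = 4465.11
1/beta = 0.9187
1 + 1/beta = 1.9187
Gamma(1.9187) = 0.9683
Mean = 4465.11 * 0.9683
Mean = 4323.5998

4323.5998


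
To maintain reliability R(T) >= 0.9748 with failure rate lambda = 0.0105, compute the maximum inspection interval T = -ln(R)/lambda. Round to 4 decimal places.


R_target = 0.9748
lambda = 0.0105
-ln(0.9748) = 0.0255
T = 0.0255 / 0.0105
T = 2.4308

2.4308


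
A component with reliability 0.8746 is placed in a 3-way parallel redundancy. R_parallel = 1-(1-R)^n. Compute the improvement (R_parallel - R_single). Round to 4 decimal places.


R_single = 0.8746, n = 3
1 - R_single = 0.1254
(1 - R_single)^n = 0.1254^3 = 0.002
R_parallel = 1 - 0.002 = 0.998
Improvement = 0.998 - 0.8746
Improvement = 0.1234

0.1234


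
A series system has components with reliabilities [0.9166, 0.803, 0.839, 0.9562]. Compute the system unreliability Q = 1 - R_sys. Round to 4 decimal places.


Components: [0.9166, 0.803, 0.839, 0.9562]
After component 1: product = 0.9166
After component 2: product = 0.736
After component 3: product = 0.6175
After component 4: product = 0.5905
R_sys = 0.5905
Q = 1 - 0.5905 = 0.4095

0.4095


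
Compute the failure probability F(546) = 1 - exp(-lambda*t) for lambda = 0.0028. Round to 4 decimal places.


lambda = 0.0028, t = 546
lambda * t = 1.5288
exp(-1.5288) = 0.2168
F(t) = 1 - 0.2168
F(t) = 0.7832

0.7832


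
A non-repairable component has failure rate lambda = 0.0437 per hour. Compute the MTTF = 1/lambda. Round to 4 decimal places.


lambda = 0.0437
MTTF = 1 / 0.0437
MTTF = 22.8833

22.8833


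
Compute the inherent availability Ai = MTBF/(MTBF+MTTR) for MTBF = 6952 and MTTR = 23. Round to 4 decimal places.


MTBF = 6952
MTTR = 23
MTBF + MTTR = 6975
Ai = 6952 / 6975
Ai = 0.9967

0.9967


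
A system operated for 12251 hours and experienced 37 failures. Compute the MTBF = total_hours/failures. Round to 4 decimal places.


total_hours = 12251
failures = 37
MTBF = 12251 / 37
MTBF = 331.1081

331.1081


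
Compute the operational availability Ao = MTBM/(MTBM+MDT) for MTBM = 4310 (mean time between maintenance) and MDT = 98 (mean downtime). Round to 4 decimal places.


MTBM = 4310
MDT = 98
MTBM + MDT = 4408
Ao = 4310 / 4408
Ao = 0.9778

0.9778


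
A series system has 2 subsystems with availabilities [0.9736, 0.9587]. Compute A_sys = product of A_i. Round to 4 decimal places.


Subsystems: [0.9736, 0.9587]
After subsystem 1 (A=0.9736): product = 0.9736
After subsystem 2 (A=0.9587): product = 0.9334
A_sys = 0.9334

0.9334


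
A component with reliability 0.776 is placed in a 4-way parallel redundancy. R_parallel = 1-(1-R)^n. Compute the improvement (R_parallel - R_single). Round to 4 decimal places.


R_single = 0.776, n = 4
1 - R_single = 0.224
(1 - R_single)^n = 0.224^4 = 0.0025
R_parallel = 1 - 0.0025 = 0.9975
Improvement = 0.9975 - 0.776
Improvement = 0.2215

0.2215


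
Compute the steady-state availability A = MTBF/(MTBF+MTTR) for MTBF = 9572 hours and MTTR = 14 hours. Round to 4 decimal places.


MTBF = 9572
MTTR = 14
MTBF + MTTR = 9586
A = 9572 / 9586
A = 0.9985

0.9985


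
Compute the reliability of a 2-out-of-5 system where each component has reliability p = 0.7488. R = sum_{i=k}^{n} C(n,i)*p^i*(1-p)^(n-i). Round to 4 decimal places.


k = 2, n = 5, p = 0.7488
i=2: C(5,2)=10 * 0.7488^2 * 0.2512^3 = 0.0889
i=3: C(5,3)=10 * 0.7488^3 * 0.2512^2 = 0.2649
i=4: C(5,4)=5 * 0.7488^4 * 0.2512^1 = 0.3949
i=5: C(5,5)=1 * 0.7488^5 * 0.2512^0 = 0.2354
R = sum of terms = 0.9841

0.9841


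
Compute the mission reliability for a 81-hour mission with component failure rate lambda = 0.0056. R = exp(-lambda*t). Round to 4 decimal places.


lambda = 0.0056
mission_time = 81
lambda * t = 0.0056 * 81 = 0.4536
R = exp(-0.4536)
R = 0.6353

0.6353


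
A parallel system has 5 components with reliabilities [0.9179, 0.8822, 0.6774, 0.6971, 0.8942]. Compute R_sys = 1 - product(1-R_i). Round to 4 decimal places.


Components: [0.9179, 0.8822, 0.6774, 0.6971, 0.8942]
(1 - 0.9179) = 0.0821, running product = 0.0821
(1 - 0.8822) = 0.1178, running product = 0.0097
(1 - 0.6774) = 0.3226, running product = 0.0031
(1 - 0.6971) = 0.3029, running product = 0.0009
(1 - 0.8942) = 0.1058, running product = 0.0001
Product of (1-R_i) = 0.0001
R_sys = 1 - 0.0001 = 0.9999

0.9999


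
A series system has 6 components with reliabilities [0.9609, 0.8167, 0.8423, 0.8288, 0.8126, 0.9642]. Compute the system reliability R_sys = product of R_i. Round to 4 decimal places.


Components: [0.9609, 0.8167, 0.8423, 0.8288, 0.8126, 0.9642]
After component 1 (R=0.9609): product = 0.9609
After component 2 (R=0.8167): product = 0.7848
After component 3 (R=0.8423): product = 0.661
After component 4 (R=0.8288): product = 0.5478
After component 5 (R=0.8126): product = 0.4452
After component 6 (R=0.9642): product = 0.4292
R_sys = 0.4292

0.4292


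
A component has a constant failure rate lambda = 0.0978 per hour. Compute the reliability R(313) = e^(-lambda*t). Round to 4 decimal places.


lambda = 0.0978
t = 313
lambda * t = 30.6114
R(t) = e^(-30.6114)
R(t) = 0.0

0.0


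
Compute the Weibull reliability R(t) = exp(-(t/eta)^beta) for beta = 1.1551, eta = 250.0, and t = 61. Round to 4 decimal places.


beta = 1.1551, eta = 250.0, t = 61
t/eta = 61 / 250.0 = 0.244
(t/eta)^beta = 0.244^1.1551 = 0.1961
R(t) = exp(-0.1961)
R(t) = 0.822

0.822


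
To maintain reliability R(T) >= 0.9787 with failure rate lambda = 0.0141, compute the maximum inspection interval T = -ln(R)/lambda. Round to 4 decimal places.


R_target = 0.9787
lambda = 0.0141
-ln(0.9787) = 0.0215
T = 0.0215 / 0.0141
T = 1.527

1.527


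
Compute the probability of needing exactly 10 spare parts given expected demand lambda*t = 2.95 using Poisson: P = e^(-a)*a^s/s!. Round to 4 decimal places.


a = 2.95, s = 10
e^(-a) = e^(-2.95) = 0.0523
a^s = 2.95^10 = 49913.7454
s! = 3628800
P = 0.0523 * 49913.7454 / 3628800
P = 0.0007

0.0007


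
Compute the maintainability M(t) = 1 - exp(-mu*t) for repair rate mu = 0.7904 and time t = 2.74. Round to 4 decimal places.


mu = 0.7904, t = 2.74
mu * t = 0.7904 * 2.74 = 2.1657
exp(-2.1657) = 0.1147
M(t) = 1 - 0.1147
M(t) = 0.8853

0.8853


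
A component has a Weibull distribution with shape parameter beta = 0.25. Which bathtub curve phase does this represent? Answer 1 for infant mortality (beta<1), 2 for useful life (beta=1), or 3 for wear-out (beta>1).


beta = 0.25
Compare beta to 1:
beta < 1 => infant mortality (phase 1)
beta = 1 => useful life (phase 2)
beta > 1 => wear-out (phase 3)
Since beta = 0.25, this is infant mortality (decreasing failure rate)
Phase = 1

1


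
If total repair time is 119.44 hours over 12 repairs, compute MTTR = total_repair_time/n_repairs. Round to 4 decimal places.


total_repair_time = 119.44
n_repairs = 12
MTTR = 119.44 / 12
MTTR = 9.9533

9.9533


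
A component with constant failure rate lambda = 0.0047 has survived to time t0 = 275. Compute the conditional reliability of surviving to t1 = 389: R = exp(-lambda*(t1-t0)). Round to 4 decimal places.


lambda = 0.0047
t0 = 275, t1 = 389
t1 - t0 = 114
lambda * (t1-t0) = 0.0047 * 114 = 0.5358
R = exp(-0.5358)
R = 0.5852

0.5852


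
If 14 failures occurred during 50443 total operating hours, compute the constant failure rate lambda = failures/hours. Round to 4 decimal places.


failures = 14
total_hours = 50443
lambda = 14 / 50443
lambda = 0.0003

0.0003


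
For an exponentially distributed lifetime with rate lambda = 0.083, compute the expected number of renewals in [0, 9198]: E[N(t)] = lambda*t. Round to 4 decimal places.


lambda = 0.083
t = 9198
E[N(t)] = lambda * t
E[N(t)] = 0.083 * 9198
E[N(t)] = 763.434

763.434


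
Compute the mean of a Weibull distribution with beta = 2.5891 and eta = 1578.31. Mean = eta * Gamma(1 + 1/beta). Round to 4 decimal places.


beta = 2.5891, eta = 1578.31
1/beta = 0.3862
1 + 1/beta = 1.3862
Gamma(1.3862) = 0.8881
Mean = 1578.31 * 0.8881
Mean = 1401.6979

1401.6979


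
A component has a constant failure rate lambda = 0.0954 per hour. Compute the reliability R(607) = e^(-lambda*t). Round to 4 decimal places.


lambda = 0.0954
t = 607
lambda * t = 57.9078
R(t) = e^(-57.9078)
R(t) = 0.0

0.0


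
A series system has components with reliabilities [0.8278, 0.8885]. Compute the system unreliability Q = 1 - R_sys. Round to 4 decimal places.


Components: [0.8278, 0.8885]
After component 1: product = 0.8278
After component 2: product = 0.7355
R_sys = 0.7355
Q = 1 - 0.7355 = 0.2645

0.2645


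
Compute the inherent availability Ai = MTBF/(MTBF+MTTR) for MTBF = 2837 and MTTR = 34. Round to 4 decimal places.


MTBF = 2837
MTTR = 34
MTBF + MTTR = 2871
Ai = 2837 / 2871
Ai = 0.9882

0.9882


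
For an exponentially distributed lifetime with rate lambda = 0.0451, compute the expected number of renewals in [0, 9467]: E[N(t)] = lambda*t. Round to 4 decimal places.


lambda = 0.0451
t = 9467
E[N(t)] = lambda * t
E[N(t)] = 0.0451 * 9467
E[N(t)] = 426.9617

426.9617


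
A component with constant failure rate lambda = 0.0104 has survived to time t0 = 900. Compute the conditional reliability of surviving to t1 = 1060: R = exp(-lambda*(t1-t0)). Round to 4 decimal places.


lambda = 0.0104
t0 = 900, t1 = 1060
t1 - t0 = 160
lambda * (t1-t0) = 0.0104 * 160 = 1.664
R = exp(-1.664)
R = 0.1894

0.1894


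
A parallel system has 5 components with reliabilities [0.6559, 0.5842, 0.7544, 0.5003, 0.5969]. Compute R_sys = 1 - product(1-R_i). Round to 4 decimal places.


Components: [0.6559, 0.5842, 0.7544, 0.5003, 0.5969]
(1 - 0.6559) = 0.3441, running product = 0.3441
(1 - 0.5842) = 0.4158, running product = 0.1431
(1 - 0.7544) = 0.2456, running product = 0.0351
(1 - 0.5003) = 0.4997, running product = 0.0176
(1 - 0.5969) = 0.4031, running product = 0.0071
Product of (1-R_i) = 0.0071
R_sys = 1 - 0.0071 = 0.9929

0.9929


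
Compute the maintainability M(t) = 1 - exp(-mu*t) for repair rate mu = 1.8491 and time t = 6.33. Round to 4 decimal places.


mu = 1.8491, t = 6.33
mu * t = 1.8491 * 6.33 = 11.7048
exp(-11.7048) = 0.0
M(t) = 1 - 0.0
M(t) = 1.0

1.0


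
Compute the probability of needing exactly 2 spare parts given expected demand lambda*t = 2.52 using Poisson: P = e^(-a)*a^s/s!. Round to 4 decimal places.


a = 2.52, s = 2
e^(-a) = e^(-2.52) = 0.0805
a^s = 2.52^2 = 6.3504
s! = 2
P = 0.0805 * 6.3504 / 2
P = 0.2555

0.2555


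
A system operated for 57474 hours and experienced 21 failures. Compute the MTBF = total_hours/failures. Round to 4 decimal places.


total_hours = 57474
failures = 21
MTBF = 57474 / 21
MTBF = 2736.8571

2736.8571


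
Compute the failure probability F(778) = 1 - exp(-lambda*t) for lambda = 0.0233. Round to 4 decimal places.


lambda = 0.0233, t = 778
lambda * t = 18.1274
exp(-18.1274) = 0.0
F(t) = 1 - 0.0
F(t) = 1.0

1.0


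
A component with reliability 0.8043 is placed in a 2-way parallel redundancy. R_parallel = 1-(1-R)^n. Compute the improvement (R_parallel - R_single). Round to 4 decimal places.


R_single = 0.8043, n = 2
1 - R_single = 0.1957
(1 - R_single)^n = 0.1957^2 = 0.0383
R_parallel = 1 - 0.0383 = 0.9617
Improvement = 0.9617 - 0.8043
Improvement = 0.1574

0.1574


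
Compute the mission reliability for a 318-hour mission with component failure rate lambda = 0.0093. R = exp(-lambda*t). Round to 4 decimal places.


lambda = 0.0093
mission_time = 318
lambda * t = 0.0093 * 318 = 2.9574
R = exp(-2.9574)
R = 0.052

0.052


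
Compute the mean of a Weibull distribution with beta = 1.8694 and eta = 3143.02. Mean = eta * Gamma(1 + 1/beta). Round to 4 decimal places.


beta = 1.8694, eta = 3143.02
1/beta = 0.5349
1 + 1/beta = 1.5349
Gamma(1.5349) = 0.8879
Mean = 3143.02 * 0.8879
Mean = 2790.5565

2790.5565


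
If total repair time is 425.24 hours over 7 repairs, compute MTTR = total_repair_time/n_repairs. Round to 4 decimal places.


total_repair_time = 425.24
n_repairs = 7
MTTR = 425.24 / 7
MTTR = 60.7486

60.7486


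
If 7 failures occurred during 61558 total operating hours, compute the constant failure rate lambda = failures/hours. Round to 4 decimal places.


failures = 7
total_hours = 61558
lambda = 7 / 61558
lambda = 0.0001

0.0001


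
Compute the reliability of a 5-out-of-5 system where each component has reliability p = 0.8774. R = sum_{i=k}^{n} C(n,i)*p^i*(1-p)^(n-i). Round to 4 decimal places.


k = 5, n = 5, p = 0.8774
i=5: C(5,5)=1 * 0.8774^5 * 0.1226^0 = 0.52
R = sum of terms = 0.52

0.52


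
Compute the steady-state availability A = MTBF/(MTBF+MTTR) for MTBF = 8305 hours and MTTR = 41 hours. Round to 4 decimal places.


MTBF = 8305
MTTR = 41
MTBF + MTTR = 8346
A = 8305 / 8346
A = 0.9951

0.9951


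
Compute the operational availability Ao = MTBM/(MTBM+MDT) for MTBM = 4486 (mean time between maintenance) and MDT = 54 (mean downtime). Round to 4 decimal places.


MTBM = 4486
MDT = 54
MTBM + MDT = 4540
Ao = 4486 / 4540
Ao = 0.9881

0.9881


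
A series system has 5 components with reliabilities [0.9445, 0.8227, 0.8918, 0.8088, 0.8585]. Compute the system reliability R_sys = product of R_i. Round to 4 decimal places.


Components: [0.9445, 0.8227, 0.8918, 0.8088, 0.8585]
After component 1 (R=0.9445): product = 0.9445
After component 2 (R=0.8227): product = 0.777
After component 3 (R=0.8918): product = 0.693
After component 4 (R=0.8088): product = 0.5605
After component 5 (R=0.8585): product = 0.4812
R_sys = 0.4812

0.4812


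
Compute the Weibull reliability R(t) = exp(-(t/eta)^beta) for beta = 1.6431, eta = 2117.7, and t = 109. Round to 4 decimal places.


beta = 1.6431, eta = 2117.7, t = 109
t/eta = 109 / 2117.7 = 0.0515
(t/eta)^beta = 0.0515^1.6431 = 0.0076
R(t) = exp(-0.0076)
R(t) = 0.9924

0.9924


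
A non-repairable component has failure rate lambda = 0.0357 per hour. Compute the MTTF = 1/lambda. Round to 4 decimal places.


lambda = 0.0357
MTTF = 1 / 0.0357
MTTF = 28.0112

28.0112


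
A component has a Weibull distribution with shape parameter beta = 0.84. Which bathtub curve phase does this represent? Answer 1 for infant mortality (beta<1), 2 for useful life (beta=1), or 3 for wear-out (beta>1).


beta = 0.84
Compare beta to 1:
beta < 1 => infant mortality (phase 1)
beta = 1 => useful life (phase 2)
beta > 1 => wear-out (phase 3)
Since beta = 0.84, this is infant mortality (decreasing failure rate)
Phase = 1

1


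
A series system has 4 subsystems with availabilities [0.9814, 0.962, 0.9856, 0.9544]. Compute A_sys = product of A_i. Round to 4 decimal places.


Subsystems: [0.9814, 0.962, 0.9856, 0.9544]
After subsystem 1 (A=0.9814): product = 0.9814
After subsystem 2 (A=0.962): product = 0.9441
After subsystem 3 (A=0.9856): product = 0.9305
After subsystem 4 (A=0.9544): product = 0.8881
A_sys = 0.8881

0.8881


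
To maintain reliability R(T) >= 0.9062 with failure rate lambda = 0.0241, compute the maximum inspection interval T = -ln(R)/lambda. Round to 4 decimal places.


R_target = 0.9062
lambda = 0.0241
-ln(0.9062) = 0.0985
T = 0.0985 / 0.0241
T = 4.0869

4.0869


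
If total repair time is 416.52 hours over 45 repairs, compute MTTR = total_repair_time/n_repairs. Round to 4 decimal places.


total_repair_time = 416.52
n_repairs = 45
MTTR = 416.52 / 45
MTTR = 9.256

9.256


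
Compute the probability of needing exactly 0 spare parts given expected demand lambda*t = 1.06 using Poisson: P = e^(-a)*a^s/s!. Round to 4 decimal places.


a = 1.06, s = 0
e^(-a) = e^(-1.06) = 0.3465
a^s = 1.06^0 = 1.0
s! = 1
P = 0.3465 * 1.0 / 1
P = 0.3465

0.3465


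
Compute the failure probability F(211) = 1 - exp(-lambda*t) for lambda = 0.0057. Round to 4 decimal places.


lambda = 0.0057, t = 211
lambda * t = 1.2027
exp(-1.2027) = 0.3004
F(t) = 1 - 0.3004
F(t) = 0.6996

0.6996


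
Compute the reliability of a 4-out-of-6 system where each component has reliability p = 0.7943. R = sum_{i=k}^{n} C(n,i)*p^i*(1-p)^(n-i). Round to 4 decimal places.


k = 4, n = 6, p = 0.7943
i=4: C(6,4)=15 * 0.7943^4 * 0.2057^2 = 0.2526
i=5: C(6,5)=6 * 0.7943^5 * 0.2057^1 = 0.3902
i=6: C(6,6)=1 * 0.7943^6 * 0.2057^0 = 0.2511
R = sum of terms = 0.894

0.894


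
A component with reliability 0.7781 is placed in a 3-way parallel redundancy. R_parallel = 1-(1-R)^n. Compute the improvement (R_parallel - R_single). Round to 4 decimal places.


R_single = 0.7781, n = 3
1 - R_single = 0.2219
(1 - R_single)^n = 0.2219^3 = 0.0109
R_parallel = 1 - 0.0109 = 0.9891
Improvement = 0.9891 - 0.7781
Improvement = 0.211

0.211


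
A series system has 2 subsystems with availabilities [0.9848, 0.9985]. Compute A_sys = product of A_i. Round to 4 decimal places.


Subsystems: [0.9848, 0.9985]
After subsystem 1 (A=0.9848): product = 0.9848
After subsystem 2 (A=0.9985): product = 0.9833
A_sys = 0.9833

0.9833


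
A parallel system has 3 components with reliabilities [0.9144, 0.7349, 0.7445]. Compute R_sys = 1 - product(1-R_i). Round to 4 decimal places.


Components: [0.9144, 0.7349, 0.7445]
(1 - 0.9144) = 0.0856, running product = 0.0856
(1 - 0.7349) = 0.2651, running product = 0.0227
(1 - 0.7445) = 0.2555, running product = 0.0058
Product of (1-R_i) = 0.0058
R_sys = 1 - 0.0058 = 0.9942

0.9942


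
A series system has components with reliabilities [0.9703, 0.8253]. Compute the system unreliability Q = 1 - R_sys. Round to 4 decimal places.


Components: [0.9703, 0.8253]
After component 1: product = 0.9703
After component 2: product = 0.8008
R_sys = 0.8008
Q = 1 - 0.8008 = 0.1992

0.1992


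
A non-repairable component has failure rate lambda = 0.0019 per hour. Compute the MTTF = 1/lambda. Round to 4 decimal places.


lambda = 0.0019
MTTF = 1 / 0.0019
MTTF = 526.3158

526.3158


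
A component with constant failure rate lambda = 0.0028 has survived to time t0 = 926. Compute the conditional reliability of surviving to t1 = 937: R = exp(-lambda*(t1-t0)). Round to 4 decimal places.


lambda = 0.0028
t0 = 926, t1 = 937
t1 - t0 = 11
lambda * (t1-t0) = 0.0028 * 11 = 0.0308
R = exp(-0.0308)
R = 0.9697

0.9697


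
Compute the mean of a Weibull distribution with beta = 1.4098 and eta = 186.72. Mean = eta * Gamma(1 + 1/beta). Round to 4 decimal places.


beta = 1.4098, eta = 186.72
1/beta = 0.7093
1 + 1/beta = 1.7093
Gamma(1.7093) = 0.9104
Mean = 186.72 * 0.9104
Mean = 169.997

169.997


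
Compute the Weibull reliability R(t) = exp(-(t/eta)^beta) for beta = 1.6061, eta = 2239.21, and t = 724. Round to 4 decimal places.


beta = 1.6061, eta = 2239.21, t = 724
t/eta = 724 / 2239.21 = 0.3233
(t/eta)^beta = 0.3233^1.6061 = 0.1631
R(t) = exp(-0.1631)
R(t) = 0.8495

0.8495


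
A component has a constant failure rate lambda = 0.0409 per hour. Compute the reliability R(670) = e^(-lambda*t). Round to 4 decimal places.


lambda = 0.0409
t = 670
lambda * t = 27.403
R(t) = e^(-27.403)
R(t) = 0.0

0.0


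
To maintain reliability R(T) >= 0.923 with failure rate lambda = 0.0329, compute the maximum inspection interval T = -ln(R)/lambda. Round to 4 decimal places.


R_target = 0.923
lambda = 0.0329
-ln(0.923) = 0.0801
T = 0.0801 / 0.0329
T = 2.4354

2.4354


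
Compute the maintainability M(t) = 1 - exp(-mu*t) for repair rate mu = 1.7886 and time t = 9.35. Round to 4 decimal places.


mu = 1.7886, t = 9.35
mu * t = 1.7886 * 9.35 = 16.7234
exp(-16.7234) = 0.0
M(t) = 1 - 0.0
M(t) = 1.0

1.0


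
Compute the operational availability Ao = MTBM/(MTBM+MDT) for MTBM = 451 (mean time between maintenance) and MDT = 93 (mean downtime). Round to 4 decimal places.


MTBM = 451
MDT = 93
MTBM + MDT = 544
Ao = 451 / 544
Ao = 0.829

0.829


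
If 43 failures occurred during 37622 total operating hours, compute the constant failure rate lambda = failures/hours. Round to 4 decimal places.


failures = 43
total_hours = 37622
lambda = 43 / 37622
lambda = 0.0011

0.0011


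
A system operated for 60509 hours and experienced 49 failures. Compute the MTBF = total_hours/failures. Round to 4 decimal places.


total_hours = 60509
failures = 49
MTBF = 60509 / 49
MTBF = 1234.8776

1234.8776


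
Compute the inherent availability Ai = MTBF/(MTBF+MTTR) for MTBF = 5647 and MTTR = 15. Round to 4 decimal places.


MTBF = 5647
MTTR = 15
MTBF + MTTR = 5662
Ai = 5647 / 5662
Ai = 0.9974

0.9974


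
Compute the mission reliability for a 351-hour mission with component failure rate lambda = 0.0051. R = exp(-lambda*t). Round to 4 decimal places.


lambda = 0.0051
mission_time = 351
lambda * t = 0.0051 * 351 = 1.7901
R = exp(-1.7901)
R = 0.1669

0.1669


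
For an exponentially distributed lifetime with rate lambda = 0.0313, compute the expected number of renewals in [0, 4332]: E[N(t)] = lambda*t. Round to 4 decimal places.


lambda = 0.0313
t = 4332
E[N(t)] = lambda * t
E[N(t)] = 0.0313 * 4332
E[N(t)] = 135.5916

135.5916


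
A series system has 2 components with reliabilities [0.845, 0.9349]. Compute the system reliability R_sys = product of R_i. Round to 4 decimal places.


Components: [0.845, 0.9349]
After component 1 (R=0.845): product = 0.845
After component 2 (R=0.9349): product = 0.79
R_sys = 0.79

0.79


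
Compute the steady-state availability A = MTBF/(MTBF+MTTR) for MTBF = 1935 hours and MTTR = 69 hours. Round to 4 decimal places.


MTBF = 1935
MTTR = 69
MTBF + MTTR = 2004
A = 1935 / 2004
A = 0.9656

0.9656


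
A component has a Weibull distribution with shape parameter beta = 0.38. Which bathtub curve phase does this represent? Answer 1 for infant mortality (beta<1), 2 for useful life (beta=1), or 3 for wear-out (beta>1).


beta = 0.38
Compare beta to 1:
beta < 1 => infant mortality (phase 1)
beta = 1 => useful life (phase 2)
beta > 1 => wear-out (phase 3)
Since beta = 0.38, this is infant mortality (decreasing failure rate)
Phase = 1

1


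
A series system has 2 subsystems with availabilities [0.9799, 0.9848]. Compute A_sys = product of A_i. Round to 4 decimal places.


Subsystems: [0.9799, 0.9848]
After subsystem 1 (A=0.9799): product = 0.9799
After subsystem 2 (A=0.9848): product = 0.965
A_sys = 0.965

0.965


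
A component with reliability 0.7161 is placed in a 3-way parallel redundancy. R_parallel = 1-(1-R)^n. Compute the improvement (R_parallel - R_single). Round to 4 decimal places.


R_single = 0.7161, n = 3
1 - R_single = 0.2839
(1 - R_single)^n = 0.2839^3 = 0.0229
R_parallel = 1 - 0.0229 = 0.9771
Improvement = 0.9771 - 0.7161
Improvement = 0.261

0.261


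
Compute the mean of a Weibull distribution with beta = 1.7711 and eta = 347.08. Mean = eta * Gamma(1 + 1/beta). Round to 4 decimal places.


beta = 1.7711, eta = 347.08
1/beta = 0.5646
1 + 1/beta = 1.5646
Gamma(1.5646) = 0.89
Mean = 347.08 * 0.89
Mean = 308.909

308.909


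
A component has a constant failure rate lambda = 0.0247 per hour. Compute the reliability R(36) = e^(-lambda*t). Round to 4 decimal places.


lambda = 0.0247
t = 36
lambda * t = 0.8892
R(t) = e^(-0.8892)
R(t) = 0.411

0.411


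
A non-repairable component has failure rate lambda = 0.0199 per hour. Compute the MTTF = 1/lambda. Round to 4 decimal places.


lambda = 0.0199
MTTF = 1 / 0.0199
MTTF = 50.2513

50.2513


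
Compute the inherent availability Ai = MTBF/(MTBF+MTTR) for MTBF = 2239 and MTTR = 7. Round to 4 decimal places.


MTBF = 2239
MTTR = 7
MTBF + MTTR = 2246
Ai = 2239 / 2246
Ai = 0.9969

0.9969


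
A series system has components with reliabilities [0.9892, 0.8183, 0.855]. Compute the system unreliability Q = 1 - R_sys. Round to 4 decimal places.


Components: [0.9892, 0.8183, 0.855]
After component 1: product = 0.9892
After component 2: product = 0.8095
After component 3: product = 0.6921
R_sys = 0.6921
Q = 1 - 0.6921 = 0.3079

0.3079


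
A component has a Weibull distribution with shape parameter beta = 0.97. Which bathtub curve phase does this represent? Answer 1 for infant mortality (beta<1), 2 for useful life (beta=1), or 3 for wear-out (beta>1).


beta = 0.97
Compare beta to 1:
beta < 1 => infant mortality (phase 1)
beta = 1 => useful life (phase 2)
beta > 1 => wear-out (phase 3)
Since beta = 0.97, this is infant mortality (decreasing failure rate)
Phase = 1

1


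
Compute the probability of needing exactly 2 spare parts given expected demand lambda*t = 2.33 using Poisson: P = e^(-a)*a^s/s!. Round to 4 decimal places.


a = 2.33, s = 2
e^(-a) = e^(-2.33) = 0.0973
a^s = 2.33^2 = 5.4289
s! = 2
P = 0.0973 * 5.4289 / 2
P = 0.2641

0.2641


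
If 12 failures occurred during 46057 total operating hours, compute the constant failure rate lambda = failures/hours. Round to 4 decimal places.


failures = 12
total_hours = 46057
lambda = 12 / 46057
lambda = 0.0003

0.0003


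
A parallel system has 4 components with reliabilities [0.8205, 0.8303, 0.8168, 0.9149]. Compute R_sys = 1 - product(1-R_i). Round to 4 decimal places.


Components: [0.8205, 0.8303, 0.8168, 0.9149]
(1 - 0.8205) = 0.1795, running product = 0.1795
(1 - 0.8303) = 0.1697, running product = 0.0305
(1 - 0.8168) = 0.1832, running product = 0.0056
(1 - 0.9149) = 0.0851, running product = 0.0005
Product of (1-R_i) = 0.0005
R_sys = 1 - 0.0005 = 0.9995

0.9995


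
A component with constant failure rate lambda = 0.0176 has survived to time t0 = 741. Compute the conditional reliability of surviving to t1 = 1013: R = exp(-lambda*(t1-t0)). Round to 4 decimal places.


lambda = 0.0176
t0 = 741, t1 = 1013
t1 - t0 = 272
lambda * (t1-t0) = 0.0176 * 272 = 4.7872
R = exp(-4.7872)
R = 0.0083

0.0083


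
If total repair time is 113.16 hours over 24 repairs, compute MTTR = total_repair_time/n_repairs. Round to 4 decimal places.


total_repair_time = 113.16
n_repairs = 24
MTTR = 113.16 / 24
MTTR = 4.715

4.715


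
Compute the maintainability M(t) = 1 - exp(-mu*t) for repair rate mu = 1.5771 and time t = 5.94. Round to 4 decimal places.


mu = 1.5771, t = 5.94
mu * t = 1.5771 * 5.94 = 9.368
exp(-9.368) = 0.0001
M(t) = 1 - 0.0001
M(t) = 0.9999

0.9999


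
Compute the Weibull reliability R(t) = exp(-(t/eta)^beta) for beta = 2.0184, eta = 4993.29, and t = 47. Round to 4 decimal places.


beta = 2.0184, eta = 4993.29, t = 47
t/eta = 47 / 4993.29 = 0.0094
(t/eta)^beta = 0.0094^2.0184 = 0.0001
R(t) = exp(-0.0001)
R(t) = 0.9999

0.9999


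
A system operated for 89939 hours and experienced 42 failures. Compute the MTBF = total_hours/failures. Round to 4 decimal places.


total_hours = 89939
failures = 42
MTBF = 89939 / 42
MTBF = 2141.4048

2141.4048


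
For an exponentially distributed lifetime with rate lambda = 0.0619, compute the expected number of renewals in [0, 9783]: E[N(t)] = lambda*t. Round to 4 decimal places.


lambda = 0.0619
t = 9783
E[N(t)] = lambda * t
E[N(t)] = 0.0619 * 9783
E[N(t)] = 605.5677

605.5677


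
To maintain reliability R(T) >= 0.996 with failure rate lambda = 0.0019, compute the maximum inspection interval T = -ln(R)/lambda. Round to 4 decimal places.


R_target = 0.996
lambda = 0.0019
-ln(0.996) = 0.004
T = 0.004 / 0.0019
T = 2.1095

2.1095


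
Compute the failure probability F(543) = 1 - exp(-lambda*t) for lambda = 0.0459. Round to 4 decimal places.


lambda = 0.0459, t = 543
lambda * t = 24.9237
exp(-24.9237) = 0.0
F(t) = 1 - 0.0
F(t) = 1.0

1.0


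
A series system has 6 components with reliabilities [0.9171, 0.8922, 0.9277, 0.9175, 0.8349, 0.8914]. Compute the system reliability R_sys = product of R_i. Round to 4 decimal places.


Components: [0.9171, 0.8922, 0.9277, 0.9175, 0.8349, 0.8914]
After component 1 (R=0.9171): product = 0.9171
After component 2 (R=0.8922): product = 0.8182
After component 3 (R=0.9277): product = 0.7591
After component 4 (R=0.9175): product = 0.6965
After component 5 (R=0.8349): product = 0.5815
After component 6 (R=0.8914): product = 0.5183
R_sys = 0.5183

0.5183


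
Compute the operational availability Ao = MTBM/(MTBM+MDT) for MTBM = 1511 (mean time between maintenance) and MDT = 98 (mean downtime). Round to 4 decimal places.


MTBM = 1511
MDT = 98
MTBM + MDT = 1609
Ao = 1511 / 1609
Ao = 0.9391

0.9391


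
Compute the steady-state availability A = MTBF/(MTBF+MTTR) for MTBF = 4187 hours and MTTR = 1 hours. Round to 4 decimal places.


MTBF = 4187
MTTR = 1
MTBF + MTTR = 4188
A = 4187 / 4188
A = 0.9998

0.9998


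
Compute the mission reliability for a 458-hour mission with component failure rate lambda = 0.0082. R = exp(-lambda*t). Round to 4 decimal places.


lambda = 0.0082
mission_time = 458
lambda * t = 0.0082 * 458 = 3.7556
R = exp(-3.7556)
R = 0.0234

0.0234


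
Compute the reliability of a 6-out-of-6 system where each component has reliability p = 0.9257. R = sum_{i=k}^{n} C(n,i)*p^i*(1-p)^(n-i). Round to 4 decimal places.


k = 6, n = 6, p = 0.9257
i=6: C(6,6)=1 * 0.9257^6 * 0.0743^0 = 0.6292
R = sum of terms = 0.6292

0.6292


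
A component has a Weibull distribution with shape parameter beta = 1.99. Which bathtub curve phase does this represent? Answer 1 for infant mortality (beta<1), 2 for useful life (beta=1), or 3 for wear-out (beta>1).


beta = 1.99
Compare beta to 1:
beta < 1 => infant mortality (phase 1)
beta = 1 => useful life (phase 2)
beta > 1 => wear-out (phase 3)
Since beta = 1.99, this is wear-out (increasing failure rate)
Phase = 3

3


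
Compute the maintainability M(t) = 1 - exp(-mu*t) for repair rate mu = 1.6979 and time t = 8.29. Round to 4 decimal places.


mu = 1.6979, t = 8.29
mu * t = 1.6979 * 8.29 = 14.0756
exp(-14.0756) = 0.0
M(t) = 1 - 0.0
M(t) = 1.0

1.0


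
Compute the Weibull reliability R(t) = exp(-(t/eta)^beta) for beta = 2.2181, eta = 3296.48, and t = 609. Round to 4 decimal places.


beta = 2.2181, eta = 3296.48, t = 609
t/eta = 609 / 3296.48 = 0.1847
(t/eta)^beta = 0.1847^2.2181 = 0.0236
R(t) = exp(-0.0236)
R(t) = 0.9767

0.9767


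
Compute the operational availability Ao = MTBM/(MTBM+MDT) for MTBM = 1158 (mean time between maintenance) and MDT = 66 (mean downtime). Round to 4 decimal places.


MTBM = 1158
MDT = 66
MTBM + MDT = 1224
Ao = 1158 / 1224
Ao = 0.9461

0.9461


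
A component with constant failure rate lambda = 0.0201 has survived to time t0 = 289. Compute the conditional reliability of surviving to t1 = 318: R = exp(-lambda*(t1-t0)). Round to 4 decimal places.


lambda = 0.0201
t0 = 289, t1 = 318
t1 - t0 = 29
lambda * (t1-t0) = 0.0201 * 29 = 0.5829
R = exp(-0.5829)
R = 0.5583

0.5583


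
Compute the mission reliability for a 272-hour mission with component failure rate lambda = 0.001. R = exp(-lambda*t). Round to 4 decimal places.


lambda = 0.001
mission_time = 272
lambda * t = 0.001 * 272 = 0.272
R = exp(-0.272)
R = 0.7619

0.7619


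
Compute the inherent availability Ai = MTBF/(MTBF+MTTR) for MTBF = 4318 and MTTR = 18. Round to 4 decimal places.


MTBF = 4318
MTTR = 18
MTBF + MTTR = 4336
Ai = 4318 / 4336
Ai = 0.9958

0.9958


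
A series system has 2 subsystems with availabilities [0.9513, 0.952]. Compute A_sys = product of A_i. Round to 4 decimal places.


Subsystems: [0.9513, 0.952]
After subsystem 1 (A=0.9513): product = 0.9513
After subsystem 2 (A=0.952): product = 0.9056
A_sys = 0.9056

0.9056


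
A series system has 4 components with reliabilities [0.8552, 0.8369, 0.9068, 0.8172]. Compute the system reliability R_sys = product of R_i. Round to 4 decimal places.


Components: [0.8552, 0.8369, 0.9068, 0.8172]
After component 1 (R=0.8552): product = 0.8552
After component 2 (R=0.8369): product = 0.7157
After component 3 (R=0.9068): product = 0.649
After component 4 (R=0.8172): product = 0.5304
R_sys = 0.5304

0.5304


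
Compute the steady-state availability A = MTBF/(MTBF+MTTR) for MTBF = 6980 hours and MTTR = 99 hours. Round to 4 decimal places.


MTBF = 6980
MTTR = 99
MTBF + MTTR = 7079
A = 6980 / 7079
A = 0.986

0.986
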